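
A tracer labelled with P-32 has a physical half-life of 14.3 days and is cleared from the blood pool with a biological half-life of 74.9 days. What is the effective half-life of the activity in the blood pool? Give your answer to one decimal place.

1/t_eff = 1/t_phys + 1/t_biol = 1/14.3 + 1/74.9 = 0.083281 per day.
t_eff = 14.3 × 74.9 / (14.3 + 74.9) ≈ 12.008 days.

12.0 days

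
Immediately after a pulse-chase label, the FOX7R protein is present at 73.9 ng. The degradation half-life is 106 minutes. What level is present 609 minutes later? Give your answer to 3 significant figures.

1.38 ng

Number of half-lives: n = 609/106 ≈ 5.7453.
Remaining = 73.9 × (1/2)^5.7453 = 73.9 × 0.018642 ≈ 1.3777 ng.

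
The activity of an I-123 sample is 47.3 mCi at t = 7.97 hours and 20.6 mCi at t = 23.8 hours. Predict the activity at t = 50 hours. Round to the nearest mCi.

Over Δt = 23.8 − 7.97 = 15.83 hours, the level fell by a factor of 47.3/20.6 ≈ 2.2961.
n = log₂(2.2961) ≈ 1.1992 half-lives, so t½ = 15.83/1.1992 ≈ 13.201 hours.
From t = 23.8 to t = 50: 20.6 × (1/2)^((50−23.8)/13.201) ≈ 5.2046 mCi.

5 mCi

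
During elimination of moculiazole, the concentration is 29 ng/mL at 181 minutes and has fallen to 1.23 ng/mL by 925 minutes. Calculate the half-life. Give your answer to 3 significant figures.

163 minutes

Over Δt = 925 − 181 = 744 minutes, the level fell by a factor of 29/1.23 ≈ 23.577.
n = log₂(23.577) ≈ 4.5593 half-lives, so t½ = 744/4.5593 ≈ 163.18 minutes.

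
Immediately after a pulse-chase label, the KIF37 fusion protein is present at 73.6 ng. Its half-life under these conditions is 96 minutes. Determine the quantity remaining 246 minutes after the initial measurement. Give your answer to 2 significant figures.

12 ng

Number of half-lives: n = 246/96 ≈ 2.5625.
Remaining = 73.6 × (1/2)^2.5625 = 73.6 × 0.16928 ≈ 12.459 ng.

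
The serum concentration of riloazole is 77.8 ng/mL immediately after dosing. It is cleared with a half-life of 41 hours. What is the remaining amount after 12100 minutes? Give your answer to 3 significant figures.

Convert the elapsed time: 12100 minutes = 201.667 hours.
Number of half-lives: n = 201.667/41 ≈ 4.9187.
Remaining = 77.8 × (1/2)^4.9187 = 77.8 × 0.033062 ≈ 2.5722 ng/mL.

2.57 ng/mL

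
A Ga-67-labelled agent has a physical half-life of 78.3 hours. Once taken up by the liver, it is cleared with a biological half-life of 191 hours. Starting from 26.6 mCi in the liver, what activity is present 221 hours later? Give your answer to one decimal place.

1.7 mCi

1/t_eff = 1/t_phys + 1/t_biol = 1/78.3 + 1/191 = 0.018007 per hour.
t_eff = 78.3 × 191 / (78.3 + 191) ≈ 55.534 hours.
Remaining = 26.6 × (1/2)^(221/55.534) = 26.6 × (1/2)^3.9795 ≈ 1.6862 mCi.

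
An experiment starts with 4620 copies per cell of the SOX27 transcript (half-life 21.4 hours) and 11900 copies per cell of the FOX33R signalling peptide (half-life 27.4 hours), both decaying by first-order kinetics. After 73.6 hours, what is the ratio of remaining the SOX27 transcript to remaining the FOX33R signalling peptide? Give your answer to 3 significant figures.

SOX27 transcript: 4620 × (1/2)^(73.6/21.4) = 4620 × (1/2)^3.4393 ≈ 425.92 copies per cell.
FOX33R signalling peptide: 11900 × (1/2)^(73.6/27.4) = 11900 × (1/2)^2.6861 ≈ 1849 copies per cell.
Ratio ≈ 425.92 / 1849 ≈ 0.23035.

0.230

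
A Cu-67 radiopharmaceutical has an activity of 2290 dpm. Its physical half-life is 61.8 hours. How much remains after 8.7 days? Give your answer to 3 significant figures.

Convert the elapsed time: 8.7 days = 208.8 hours.
Number of half-lives: n = 208.8/61.8 ≈ 3.3786.
Remaining = 2290 × (1/2)^3.3786 = 2290 × 0.096145 ≈ 220.17 dpm.

220 dpm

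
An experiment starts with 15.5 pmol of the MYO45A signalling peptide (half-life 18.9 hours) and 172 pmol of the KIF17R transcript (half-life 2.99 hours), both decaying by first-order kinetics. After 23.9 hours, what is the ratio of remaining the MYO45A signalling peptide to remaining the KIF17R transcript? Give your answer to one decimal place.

9.6

MYO45A signalling peptide: 15.5 × (1/2)^(23.9/18.9) = 15.5 × (1/2)^1.2646 ≈ 6.4516 pmol.
KIF17R transcript: 172 × (1/2)^(23.9/2.99) = 172 × (1/2)^7.9933 ≈ 0.675 pmol.
Ratio ≈ 6.4516 / 0.675 ≈ 9.5579.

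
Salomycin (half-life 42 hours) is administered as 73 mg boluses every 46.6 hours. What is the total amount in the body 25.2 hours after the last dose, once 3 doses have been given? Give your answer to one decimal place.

80.8 mg

The 3 doses were given 118.4, 71.8, 25.2 hours ago.
Total = 73·(1/2)^(118.4/42) + 73·(1/2)^(71.8/42) + 73·(1/2)^(25.2/42)
      = 10.344 + 22.321 + 48.162 ≈ 80.827 mg.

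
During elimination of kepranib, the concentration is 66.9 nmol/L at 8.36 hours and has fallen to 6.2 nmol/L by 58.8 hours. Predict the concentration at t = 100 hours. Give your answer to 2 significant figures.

0.89 nmol/L

Over Δt = 58.8 − 8.36 = 50.44 hours, the level fell by a factor of 66.9/6.2 ≈ 10.79.
n = log₂(10.79) ≈ 3.4317 half-lives, so t½ = 50.44/3.4317 ≈ 14.698 hours.
From t = 58.8 to t = 100: 6.2 × (1/2)^((100−58.8)/14.698) ≈ 0.88838 nmol/L.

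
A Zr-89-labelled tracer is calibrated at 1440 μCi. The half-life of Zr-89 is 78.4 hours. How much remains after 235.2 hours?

180 μCi

Elapsed time is 3 half-lives (235.2/78.4).
Each half-life halves the amount: 1440 × (1/2)^3 = 1440/8 = 180 μCi.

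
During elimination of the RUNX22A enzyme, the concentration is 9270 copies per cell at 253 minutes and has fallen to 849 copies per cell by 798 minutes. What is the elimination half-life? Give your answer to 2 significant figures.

160 minutes

Over Δt = 798 − 253 = 545 minutes, the level fell by a factor of 9270/849 ≈ 10.919.
n = log₂(10.919) ≈ 3.4487 half-lives, so t½ = 545/3.4487 ≈ 158.03 minutes.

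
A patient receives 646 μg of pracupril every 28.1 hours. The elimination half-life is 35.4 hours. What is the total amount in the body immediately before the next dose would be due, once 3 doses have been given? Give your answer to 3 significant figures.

The 3 doses were given 84.3, 56.2, 28.1 hours ago.
Total = 646·(1/2)^(84.3/35.4) + 646·(1/2)^(56.2/35.4) + 646·(1/2)^(28.1/35.4)
      = 123.99 + 214.94 + 372.63 ≈ 711.56 μg.

712 μg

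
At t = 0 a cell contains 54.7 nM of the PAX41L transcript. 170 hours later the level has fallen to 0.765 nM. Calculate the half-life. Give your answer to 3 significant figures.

27.6 hours

A/A₀ = 0.765/54.7 ≈ 0.013985.
n = log₂(71.503) ≈ 6.1599 half-lives elapsed in 170 hours.
t½ = 170/6.1599 ≈ 27.598 hours.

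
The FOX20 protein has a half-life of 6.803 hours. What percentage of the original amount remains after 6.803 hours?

50%

n = 6.803/6.803 ≈ 1 half-life.
Fraction remaining = (1/2)^1 ≈ 0.5, i.e. 50%.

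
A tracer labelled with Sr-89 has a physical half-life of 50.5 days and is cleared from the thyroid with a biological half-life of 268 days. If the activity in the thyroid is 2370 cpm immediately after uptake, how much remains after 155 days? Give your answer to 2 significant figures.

190 cpm

1/t_eff = 1/t_phys + 1/t_biol = 1/50.5 + 1/268 = 0.023533 per day.
t_eff = 50.5 × 268 / (50.5 + 268) ≈ 42.493 days.
Remaining = 2370 × (1/2)^(155/42.493) = 2370 × (1/2)^3.6477 ≈ 189.1 cpm.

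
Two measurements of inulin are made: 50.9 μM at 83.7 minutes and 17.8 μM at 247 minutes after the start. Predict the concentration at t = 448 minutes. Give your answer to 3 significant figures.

4.88 μM

Over Δt = 247 − 83.7 = 163.3 minutes, the level fell by a factor of 50.9/17.8 ≈ 2.8596.
n = log₂(2.8596) ≈ 1.5158 half-lives, so t½ = 163.3/1.5158 ≈ 107.73 minutes.
From t = 247 to t = 448: 17.8 × (1/2)^((448−247)/107.73) ≈ 4.884 μM.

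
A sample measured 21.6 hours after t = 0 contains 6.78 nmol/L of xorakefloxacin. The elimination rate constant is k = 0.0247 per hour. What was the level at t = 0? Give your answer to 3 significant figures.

t½ = ln 2 / k = 0.69315 / 0.0247 ≈ 28.063 hours.
Number of half-lives elapsed: n = 21.6/28.063 ≈ 0.76971.
A₀ = A × 2^n = 6.78 × 2^0.76971 = 6.78 × 1.7049 ≈ 11.559 nmol/L.

11.6 nmol/L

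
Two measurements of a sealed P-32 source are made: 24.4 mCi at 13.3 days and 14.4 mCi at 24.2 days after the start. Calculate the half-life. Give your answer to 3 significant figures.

14.3 days

Over Δt = 24.2 − 13.3 = 10.9 days, the level fell by a factor of 24.4/14.4 ≈ 1.6944.
n = log₂(1.6944) ≈ 0.76081 half-lives, so t½ = 10.9/0.76081 ≈ 14.327 days.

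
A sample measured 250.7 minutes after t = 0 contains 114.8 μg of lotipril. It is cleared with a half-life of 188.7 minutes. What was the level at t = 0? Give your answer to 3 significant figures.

288 μg

Number of half-lives elapsed: n = 250.7/188.7 ≈ 1.3286.
A₀ = A × 2^n = 114.8 × 2^1.3286 = 114.8 × 2.5115 ≈ 288.32 μg.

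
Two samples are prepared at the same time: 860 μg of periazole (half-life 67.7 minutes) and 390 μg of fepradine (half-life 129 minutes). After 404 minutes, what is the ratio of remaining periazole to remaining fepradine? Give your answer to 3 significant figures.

0.309

periazole: 860 × (1/2)^(404/67.7) = 860 × (1/2)^5.9675 ≈ 13.744 μg.
fepradine: 390 × (1/2)^(404/129) = 390 × (1/2)^3.1318 ≈ 44.494 μg.
Ratio ≈ 13.744 / 44.494 ≈ 0.30889.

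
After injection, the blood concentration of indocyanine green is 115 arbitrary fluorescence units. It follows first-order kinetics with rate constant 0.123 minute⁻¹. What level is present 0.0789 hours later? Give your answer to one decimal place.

t½ = ln 2 / λ = 0.69315 / 0.123 ≈ 5.6353 minutes.
Convert the elapsed time: 0.0789 hours = 4.734 minutes.
Number of half-lives: n = 4.734/5.6353 ≈ 0.84006.
Remaining = 115 × (1/2)^0.84006 = 115 × 0.55862 ≈ 64.242 arbitrary fluorescence units.

64.2 arbitrary fluorescence units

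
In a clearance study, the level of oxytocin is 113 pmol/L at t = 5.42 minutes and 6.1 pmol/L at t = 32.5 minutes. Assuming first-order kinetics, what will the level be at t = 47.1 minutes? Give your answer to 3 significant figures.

1.26 pmol/L

Over Δt = 32.5 − 5.42 = 27.08 minutes, the level fell by a factor of 113/6.1 ≈ 18.525.
n = log₂(18.525) ≈ 4.2114 half-lives, so t½ = 27.08/4.2114 ≈ 6.4302 minutes.
From t = 32.5 to t = 47.1: 6.1 × (1/2)^((47.1−32.5)/6.4302) ≈ 1.2642 pmol/L.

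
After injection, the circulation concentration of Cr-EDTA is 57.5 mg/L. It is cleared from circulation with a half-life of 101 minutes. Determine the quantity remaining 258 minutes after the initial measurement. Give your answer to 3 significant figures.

9.79 mg/L

Number of half-lives: n = 258/101 ≈ 2.5545.
Remaining = 57.5 × (1/2)^2.5545 = 57.5 × 0.17023 ≈ 9.7881 mg/L.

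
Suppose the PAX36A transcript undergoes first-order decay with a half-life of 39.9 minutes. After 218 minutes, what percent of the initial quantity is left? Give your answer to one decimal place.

2.3%

n = 218/39.9 ≈ 5.4637 half-lives.
Fraction remaining = (1/2)^5.4637 ≈ 0.022661, i.e. 2.2661%.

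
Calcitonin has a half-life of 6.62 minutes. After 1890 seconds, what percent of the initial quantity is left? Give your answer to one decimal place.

1890 seconds = 31.5 minutes.
n = 31.5/6.62 ≈ 4.7583 half-lives.
Fraction remaining = (1/2)^4.7583 ≈ 0.036949, i.e. 3.6949%.

3.7%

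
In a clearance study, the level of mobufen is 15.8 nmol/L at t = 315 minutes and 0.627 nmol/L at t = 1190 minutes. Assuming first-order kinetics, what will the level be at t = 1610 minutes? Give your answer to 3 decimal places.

Over Δt = 1190 − 315 = 875 minutes, the level fell by a factor of 15.8/0.627 ≈ 25.199.
n = log₂(25.199) ≈ 4.6553 half-lives, so t½ = 875/4.6553 ≈ 187.96 minutes.
From t = 1190 to t = 1610: 0.627 × (1/2)^((1610−1190)/187.96) ≈ 0.13323 nmol/L.

0.133 nmol/L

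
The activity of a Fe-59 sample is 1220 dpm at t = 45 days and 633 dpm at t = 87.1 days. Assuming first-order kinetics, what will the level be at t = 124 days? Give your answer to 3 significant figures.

Over Δt = 87.1 − 45 = 42.1 days, the level fell by a factor of 1220/633 ≈ 1.9273.
n = log₂(1.9273) ≈ 0.9466 half-lives, so t½ = 42.1/0.9466 ≈ 44.475 days.
From t = 87.1 to t = 124: 633 × (1/2)^((124−87.1)/44.475) ≈ 356.16 dpm.

356 dpm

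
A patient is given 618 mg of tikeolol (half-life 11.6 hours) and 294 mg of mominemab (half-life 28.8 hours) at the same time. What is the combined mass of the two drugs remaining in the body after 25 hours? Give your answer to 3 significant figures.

300 mg

tikeolol: 618 × (1/2)^(25/11.6) = 618 × (1/2)^2.1552 ≈ 138.74 mg.
mominemab: 294 × (1/2)^(25/28.8) = 294 × (1/2)^0.86806 ≈ 161.08 mg.
Total = 138.74 + 161.08 ≈ 299.82 mg.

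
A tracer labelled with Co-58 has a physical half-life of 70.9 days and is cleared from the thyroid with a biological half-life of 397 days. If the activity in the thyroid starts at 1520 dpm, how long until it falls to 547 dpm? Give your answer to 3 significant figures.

88.7 days

1/t_eff = 1/t_phys + 1/t_biol = 1/70.9 + 1/397 = 0.016623 per day.
t_eff = 70.9 × 397 / (70.9 + 397) ≈ 60.157 days.
n = log₂(1520/547) ≈ 1.4745; t = 1.4745 × 60.157 ≈ 88.698 days.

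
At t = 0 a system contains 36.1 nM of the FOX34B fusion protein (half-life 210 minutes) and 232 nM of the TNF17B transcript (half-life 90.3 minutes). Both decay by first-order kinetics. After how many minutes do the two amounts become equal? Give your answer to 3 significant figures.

425 minutes

Set 36.1·(1/2)^(t/210) = 232·(1/2)^(t/90.3).
Taking log₂: log₂(36.1/232) = t·(1/210 − 1/90.3).
log₂(0.1556) = -2.6841; 1/210 − 1/90.3 = -0.0063123.
t = -2.6841 / -0.0063123 ≈ 425.21 minutes.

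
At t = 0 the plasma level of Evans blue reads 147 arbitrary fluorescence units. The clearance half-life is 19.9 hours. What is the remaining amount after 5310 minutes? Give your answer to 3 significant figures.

Convert the elapsed time: 5310 minutes = 88.5 hours.
Number of half-lives: n = 88.5/19.9 ≈ 4.4472.
Remaining = 147 × (1/2)^4.4472 = 147 × 0.04584 ≈ 6.7385 arbitrary fluorescence units.

6.74 arbitrary fluorescence units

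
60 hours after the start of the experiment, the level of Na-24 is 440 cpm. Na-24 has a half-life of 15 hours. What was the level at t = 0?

Number of half-lives elapsed: n = 60/15 ≈ 4.
A₀ = A × 2^n = 440 × 2^4 = 440 × 16 ≈ 7040 cpm.

7040 cpm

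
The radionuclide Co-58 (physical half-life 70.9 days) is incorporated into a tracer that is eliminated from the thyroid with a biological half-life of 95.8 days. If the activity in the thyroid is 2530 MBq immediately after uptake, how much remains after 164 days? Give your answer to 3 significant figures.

155 MBq

1/t_eff = 1/t_phys + 1/t_biol = 1/70.9 + 1/95.8 = 0.024543 per day.
t_eff = 70.9 × 95.8 / (70.9 + 95.8) ≈ 40.745 days.
Remaining = 2530 × (1/2)^(164/40.745) = 2530 × (1/2)^4.025 ≈ 155.41 MBq.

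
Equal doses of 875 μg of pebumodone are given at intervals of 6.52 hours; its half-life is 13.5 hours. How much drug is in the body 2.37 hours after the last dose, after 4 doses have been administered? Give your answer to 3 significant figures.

The 4 doses were given 21.93, 15.41, 8.89, 2.37 hours ago.
Total = 875·(1/2)^(21.93/13.5) + 875·(1/2)^(15.41/13.5) + 875·(1/2)^(8.89/13.5) + 875·(1/2)^(2.37/13.5)
      = 283.79 + 396.63 + 554.34 + 774.75 ≈ 2009.5 μg.

2010 μg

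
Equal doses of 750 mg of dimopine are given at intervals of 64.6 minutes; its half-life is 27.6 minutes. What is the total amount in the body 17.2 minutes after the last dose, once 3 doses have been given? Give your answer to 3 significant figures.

602 mg

The 3 doses were given 146.4, 81.8, 17.2 minutes ago.
Total = 750·(1/2)^(146.4/27.6) + 750·(1/2)^(81.8/27.6) + 750·(1/2)^(17.2/27.6)
      = 18.98 + 96.134 + 486.93 ≈ 602.04 mg.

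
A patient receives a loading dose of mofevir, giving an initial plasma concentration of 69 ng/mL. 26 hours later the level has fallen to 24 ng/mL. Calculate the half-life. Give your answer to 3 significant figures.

17.1 hours

A/A₀ = 24/69 ≈ 0.34783.
n = log₂(2.875) ≈ 1.5236 half-lives elapsed in 26 hours.
t½ = 26/1.5236 ≈ 17.065 hours.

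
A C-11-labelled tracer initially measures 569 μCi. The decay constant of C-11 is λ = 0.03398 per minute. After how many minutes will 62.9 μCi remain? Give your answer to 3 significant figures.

t½ = ln 2 / λ = 0.69315 / 0.03398 ≈ 20.399 minutes.
Fraction remaining = 62.9/569 ≈ 0.11054.
n = log₂(569/62.9) = ln(9.0461)/ln 2 ≈ 3.1773 half-lives.
t = n × t½ = 3.1773 × 20.399 ≈ 64.813 minutes.

64.8 minutes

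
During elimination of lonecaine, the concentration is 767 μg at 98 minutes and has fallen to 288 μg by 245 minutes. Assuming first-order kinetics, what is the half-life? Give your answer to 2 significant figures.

100 minutes

Over Δt = 245 − 98 = 147 minutes, the level fell by a factor of 767/288 ≈ 2.6632.
n = log₂(2.6632) ≈ 1.4132 half-lives, so t½ = 147/1.4132 ≈ 104.02 minutes.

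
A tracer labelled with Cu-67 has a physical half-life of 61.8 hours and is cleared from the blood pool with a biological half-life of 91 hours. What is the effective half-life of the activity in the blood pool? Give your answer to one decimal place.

1/t_eff = 1/t_phys + 1/t_biol = 1/61.8 + 1/91 = 0.02717 per hour.
t_eff = 61.8 × 91 / (61.8 + 91) ≈ 36.805 hours.

36.8 hours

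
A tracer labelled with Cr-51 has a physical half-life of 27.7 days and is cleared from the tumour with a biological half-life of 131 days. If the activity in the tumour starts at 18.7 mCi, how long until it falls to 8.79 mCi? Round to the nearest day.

1/t_eff = 1/t_phys + 1/t_biol = 1/27.7 + 1/131 = 0.043735 per day.
t_eff = 27.7 × 131 / (27.7 + 131) ≈ 22.865 days.
n = log₂(18.7/8.79) ≈ 1.0891; t = 1.0891 × 22.865 ≈ 24.903 days.

25 days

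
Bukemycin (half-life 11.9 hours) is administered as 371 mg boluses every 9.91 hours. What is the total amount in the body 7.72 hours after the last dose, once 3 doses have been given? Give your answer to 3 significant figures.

444 mg

The 3 doses were given 27.54, 17.63, 7.72 hours ago.
Total = 371·(1/2)^(27.54/11.9) + 371·(1/2)^(17.63/11.9) + 371·(1/2)^(7.72/11.9)
      = 74.594 + 132.86 + 236.64 ≈ 444.09 mg.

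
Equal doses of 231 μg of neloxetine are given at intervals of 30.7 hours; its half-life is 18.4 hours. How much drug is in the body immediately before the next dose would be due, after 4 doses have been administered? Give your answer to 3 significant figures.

105 μg

The 4 doses were given 122.8, 92.1, 61.4, 30.7 hours ago.
Total = 231·(1/2)^(122.8/18.4) + 231·(1/2)^(92.1/18.4) + 231·(1/2)^(61.4/18.4) + 231·(1/2)^(30.7/18.4)
      = 2.2624 + 7.1916 + 22.861 + 72.669 ≈ 104.98 μg.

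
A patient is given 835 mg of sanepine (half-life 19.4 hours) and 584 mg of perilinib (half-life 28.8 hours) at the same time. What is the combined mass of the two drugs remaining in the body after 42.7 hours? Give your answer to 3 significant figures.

sanepine: 835 × (1/2)^(42.7/19.4) = 835 × (1/2)^2.201 ≈ 181.6 mg.
perilinib: 584 × (1/2)^(42.7/28.8) = 584 × (1/2)^1.4826 ≈ 208.97 mg.
Total = 181.6 + 208.97 ≈ 390.57 mg.

391 mg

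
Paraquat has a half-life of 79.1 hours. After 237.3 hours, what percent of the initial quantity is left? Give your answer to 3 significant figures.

n = 237.3/79.1 ≈ 3 half-lives.
Fraction remaining = (1/2)^3 ≈ 0.125, i.e. 12.5%.

12.5%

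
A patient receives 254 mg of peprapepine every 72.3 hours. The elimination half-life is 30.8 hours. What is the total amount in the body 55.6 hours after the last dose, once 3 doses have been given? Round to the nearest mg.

90 mg

The 3 doses were given 200.2, 127.9, 55.6 hours ago.
Total = 254·(1/2)^(200.2/30.8) + 254·(1/2)^(127.9/30.8) + 254·(1/2)^(55.6/30.8)
      = 2.8063 + 14.282 + 72.68 ≈ 89.768 mg.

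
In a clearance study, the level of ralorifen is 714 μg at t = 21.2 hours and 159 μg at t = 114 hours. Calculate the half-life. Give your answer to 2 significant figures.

Over Δt = 114 − 21.2 = 92.8 hours, the level fell by a factor of 714/159 ≈ 4.4906.
n = log₂(4.4906) ≈ 2.1669 half-lives, so t½ = 92.8/2.1669 ≈ 42.826 hours.

43 hours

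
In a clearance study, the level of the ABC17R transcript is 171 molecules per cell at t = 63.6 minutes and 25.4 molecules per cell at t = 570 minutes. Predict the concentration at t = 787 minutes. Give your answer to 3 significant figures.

11.2 molecules per cell

Over Δt = 570 − 63.6 = 506.4 minutes, the level fell by a factor of 171/25.4 ≈ 6.7323.
n = log₂(6.7323) ≈ 2.7511 half-lives, so t½ = 506.4/2.7511 ≈ 184.07 minutes.
From t = 570 to t = 787: 25.4 × (1/2)^((787−570)/184.07) ≈ 11.219 molecules per cell.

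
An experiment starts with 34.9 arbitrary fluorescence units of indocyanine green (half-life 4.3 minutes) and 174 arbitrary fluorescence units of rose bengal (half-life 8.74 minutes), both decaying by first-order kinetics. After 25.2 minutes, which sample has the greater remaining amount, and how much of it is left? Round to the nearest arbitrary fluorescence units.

rose bengal, 24 arbitrary fluorescence units

indocyanine green: 34.9 × (1/2)^5.8605 ≈ 0.60069 arbitrary fluorescence units.
rose bengal: 174 × (1/2)^2.8833 ≈ 23.583 arbitrary fluorescence units.
Rose bengal has more remaining, at ≈ 23.583 arbitrary fluorescence units.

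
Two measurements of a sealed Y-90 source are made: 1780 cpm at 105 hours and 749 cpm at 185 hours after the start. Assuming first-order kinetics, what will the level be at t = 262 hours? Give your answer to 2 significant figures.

330 cpm

Over Δt = 185 − 105 = 80 hours, the level fell by a factor of 1780/749 ≈ 2.3765.
n = log₂(2.3765) ≈ 1.2488 half-lives, so t½ = 80/1.2488 ≈ 64.059 hours.
From t = 185 to t = 262: 749 × (1/2)^((262−185)/64.059) ≈ 325.57 cpm.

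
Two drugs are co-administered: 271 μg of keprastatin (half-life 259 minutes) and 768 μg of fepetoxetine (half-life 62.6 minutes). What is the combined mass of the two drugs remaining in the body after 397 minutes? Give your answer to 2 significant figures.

keprastatin: 271 × (1/2)^(397/259) = 271 × (1/2)^1.5328 ≈ 93.658 μg.
fepetoxetine: 768 × (1/2)^(397/62.6) = 768 × (1/2)^6.3419 ≈ 9.4683 μg.
Total = 93.658 + 9.4683 ≈ 103.13 μg.

100 μg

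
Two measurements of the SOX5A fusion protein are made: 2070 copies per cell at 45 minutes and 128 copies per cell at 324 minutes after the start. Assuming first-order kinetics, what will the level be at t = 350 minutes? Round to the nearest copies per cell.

99 copies per cell

Over Δt = 324 − 45 = 279 minutes, the level fell by a factor of 2070/128 ≈ 16.172.
n = log₂(16.172) ≈ 4.0154 half-lives, so t½ = 279/4.0154 ≈ 69.482 minutes.
From t = 324 to t = 350: 128 × (1/2)^((350−324)/69.482) ≈ 98.756 copies per cell.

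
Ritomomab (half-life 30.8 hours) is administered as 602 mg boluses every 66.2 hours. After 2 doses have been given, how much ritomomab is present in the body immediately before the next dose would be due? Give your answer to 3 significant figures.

166 mg

The 2 doses were given 132.4, 66.2 hours ago.
Total = 602·(1/2)^(132.4/30.8) + 602·(1/2)^(66.2/30.8)
      = 30.589 + 135.7 ≈ 166.29 mg.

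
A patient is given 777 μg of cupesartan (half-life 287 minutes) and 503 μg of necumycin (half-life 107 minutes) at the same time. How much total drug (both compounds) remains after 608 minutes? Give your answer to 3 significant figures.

189 μg

cupesartan: 777 × (1/2)^(608/287) = 777 × (1/2)^2.1185 ≈ 178.94 μg.
necumycin: 503 × (1/2)^(608/107) = 503 × (1/2)^5.6822 ≈ 9.7959 μg.
Total = 178.94 + 9.7959 ≈ 188.73 μg.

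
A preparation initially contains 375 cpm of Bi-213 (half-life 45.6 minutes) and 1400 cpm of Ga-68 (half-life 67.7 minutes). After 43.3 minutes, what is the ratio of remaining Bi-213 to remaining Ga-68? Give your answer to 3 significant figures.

0.216

Bi-213: 375 × (1/2)^(43.3/45.6) = 375 × (1/2)^0.94956 ≈ 194.17 cpm.
Ga-68: 1400 × (1/2)^(43.3/67.7) = 1400 × (1/2)^0.63959 ≈ 898.66 cpm.
Ratio ≈ 194.17 / 898.66 ≈ 0.21607.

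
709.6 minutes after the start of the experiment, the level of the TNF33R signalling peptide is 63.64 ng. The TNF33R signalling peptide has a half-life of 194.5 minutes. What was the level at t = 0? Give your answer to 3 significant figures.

Number of half-lives elapsed: n = 709.6/194.5 ≈ 3.6483.
A₀ = A × 2^n = 63.64 × 2^3.6483 = 63.64 × 12.539 ≈ 797.97 ng.

798 ng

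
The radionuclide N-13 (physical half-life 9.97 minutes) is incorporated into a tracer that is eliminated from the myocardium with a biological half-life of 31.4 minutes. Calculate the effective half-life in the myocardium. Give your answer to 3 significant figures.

1/t_eff = 1/t_phys + 1/t_biol = 1/9.97 + 1/31.4 = 0.13215 per minute.
t_eff = 9.97 × 31.4 / (9.97 + 31.4) ≈ 7.5673 minutes.

7.57 minutes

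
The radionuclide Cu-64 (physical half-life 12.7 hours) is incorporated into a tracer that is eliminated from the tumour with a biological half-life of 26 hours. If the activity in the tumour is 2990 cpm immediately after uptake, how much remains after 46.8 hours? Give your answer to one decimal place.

66.8 cpm

1/t_eff = 1/t_phys + 1/t_biol = 1/12.7 + 1/26 = 0.1172 per hour.
t_eff = 12.7 × 26 / (12.7 + 26) ≈ 8.5323 hours.
Remaining = 2990 × (1/2)^(46.8/8.5323) = 2990 × (1/2)^5.485 ≈ 66.759 cpm.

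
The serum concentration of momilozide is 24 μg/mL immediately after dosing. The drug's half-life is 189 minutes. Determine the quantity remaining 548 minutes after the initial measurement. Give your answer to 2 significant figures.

3.2 μg/mL

Number of half-lives: n = 548/189 ≈ 2.8995.
Remaining = 24 × (1/2)^2.8995 = 24 × 0.13402 ≈ 3.2165 μg/mL.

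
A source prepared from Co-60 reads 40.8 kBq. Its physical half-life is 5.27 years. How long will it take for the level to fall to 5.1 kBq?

5.1/40.8 = 1/8, so 3 half-lives have elapsed.
t = 3 × 5.27 = 15.81 years.

15.81 years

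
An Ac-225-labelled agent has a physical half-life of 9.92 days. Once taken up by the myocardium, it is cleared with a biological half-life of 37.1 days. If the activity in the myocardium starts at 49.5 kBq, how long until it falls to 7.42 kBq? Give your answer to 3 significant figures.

1/t_eff = 1/t_phys + 1/t_biol = 1/9.92 + 1/37.1 = 0.12776 per day.
t_eff = 9.92 × 37.1 / (9.92 + 37.1) ≈ 7.8271 days.
n = log₂(49.5/7.42) ≈ 2.7379; t = 2.7379 × 7.8271 ≈ 21.43 days.

21.4 days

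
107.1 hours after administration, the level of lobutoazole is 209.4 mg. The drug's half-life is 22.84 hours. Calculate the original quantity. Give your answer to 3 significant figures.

5400 mg

Number of half-lives elapsed: n = 107.1/22.84 ≈ 4.6891.
A₀ = A × 2^n = 209.4 × 2^4.6891 = 209.4 × 25.797 ≈ 5401.9 mg.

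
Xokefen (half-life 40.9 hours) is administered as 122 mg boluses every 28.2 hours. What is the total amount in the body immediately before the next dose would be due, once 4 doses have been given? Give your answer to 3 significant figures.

170 mg

The 4 doses were given 112.8, 84.6, 56.4, 28.2 hours ago.
Total = 122·(1/2)^(112.8/40.9) + 122·(1/2)^(84.6/40.9) + 122·(1/2)^(56.4/40.9) + 122·(1/2)^(28.2/40.9)
      = 18.036 + 29.086 + 46.908 + 75.649 ≈ 169.68 mg.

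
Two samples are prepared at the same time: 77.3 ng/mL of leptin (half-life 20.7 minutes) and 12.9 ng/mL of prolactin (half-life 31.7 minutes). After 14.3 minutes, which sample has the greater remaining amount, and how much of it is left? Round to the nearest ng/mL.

leptin, 48 ng/mL

leptin: 77.3 × (1/2)^0.69082 ≈ 47.887 ng/mL.
prolactin: 12.9 × (1/2)^0.4511 ≈ 9.4361 ng/mL.
Leptin has more remaining, at ≈ 47.887 ng/mL.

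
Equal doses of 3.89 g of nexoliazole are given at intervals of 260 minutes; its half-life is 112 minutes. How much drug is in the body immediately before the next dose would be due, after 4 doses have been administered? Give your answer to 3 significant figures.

0.971 g

The 4 doses were given 1040, 780, 520, 260 minutes ago.
Total = 3.89·(1/2)^(1040/112) + 3.89·(1/2)^(780/112) + 3.89·(1/2)^(520/112) + 3.89·(1/2)^(260/112)
      = 0.0062326 + 0.031152 + 0.15571 + 0.77827 ≈ 0.97136 g.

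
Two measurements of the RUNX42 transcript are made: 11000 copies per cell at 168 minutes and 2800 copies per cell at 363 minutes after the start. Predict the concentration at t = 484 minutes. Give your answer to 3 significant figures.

Over Δt = 363 − 168 = 195 minutes, the level fell by a factor of 11000/2800 ≈ 3.9286.
n = log₂(3.9286) ≈ 1.974 half-lives, so t½ = 195/1.974 ≈ 98.784 minutes.
From t = 363 to t = 484: 2800 × (1/2)^((484−363)/98.784) ≈ 1197.9 copies per cell.

1200 copies per cell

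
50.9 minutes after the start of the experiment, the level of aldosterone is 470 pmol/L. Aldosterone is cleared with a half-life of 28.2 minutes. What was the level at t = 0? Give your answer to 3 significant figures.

Number of half-lives elapsed: n = 50.9/28.2 ≈ 1.805.
A₀ = A × 2^n = 470 × 2^1.805 = 470 × 3.4942 ≈ 1642.3 pmol/L.

1640 pmol/L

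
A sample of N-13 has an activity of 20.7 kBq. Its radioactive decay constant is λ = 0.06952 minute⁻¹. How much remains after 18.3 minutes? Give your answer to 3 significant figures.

t½ = ln 2 / λ = 0.69315 / 0.06952 ≈ 9.9705 minutes.
Number of half-lives: n = 18.3/9.9705 ≈ 1.8354.
Remaining = 20.7 × (1/2)^1.8354 = 20.7 × 0.28021 ≈ 5.8003 kBq.

5.80 kBq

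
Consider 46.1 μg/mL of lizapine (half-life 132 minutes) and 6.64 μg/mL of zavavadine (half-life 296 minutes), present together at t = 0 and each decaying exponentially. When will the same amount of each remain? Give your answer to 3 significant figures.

Set 46.1·(1/2)^(t/132) = 6.64·(1/2)^(t/296).
Taking log₂: log₂(46.1/6.64) = t·(1/132 − 1/296).
log₂(6.9428) = 2.7955; 1/132 − 1/296 = 0.0041974.
t = 2.7955 / 0.0041974 ≈ 666.01 minutes.

666 minutes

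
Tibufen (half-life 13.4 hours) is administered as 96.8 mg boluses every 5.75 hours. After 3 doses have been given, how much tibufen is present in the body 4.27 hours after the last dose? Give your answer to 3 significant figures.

The 3 doses were given 15.77, 10.02, 4.27 hours ago.
Total = 96.8·(1/2)^(15.77/13.4) + 96.8·(1/2)^(10.02/13.4) + 96.8·(1/2)^(4.27/13.4)
      = 42.816 + 57.647 + 77.616 ≈ 178.08 mg.

178 mg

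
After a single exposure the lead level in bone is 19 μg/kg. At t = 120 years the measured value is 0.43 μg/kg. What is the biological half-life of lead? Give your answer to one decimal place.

22.0 years

A/A₀ = 0.43/19 ≈ 0.022632.
n = log₂(44.186) ≈ 5.4655 half-lives elapsed in 120 years.
t½ = 120/5.4655 ≈ 21.956 years.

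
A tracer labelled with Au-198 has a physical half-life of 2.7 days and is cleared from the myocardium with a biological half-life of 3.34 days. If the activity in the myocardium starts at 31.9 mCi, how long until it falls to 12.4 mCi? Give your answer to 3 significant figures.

2.04 days

1/t_eff = 1/t_phys + 1/t_biol = 1/2.7 + 1/3.34 = 0.66977 per day.
t_eff = 2.7 × 3.34 / (2.7 + 3.34) ≈ 1.493 days.
n = log₂(31.9/12.4) ≈ 1.3632; t = 1.3632 × 1.493 ≈ 2.0353 days.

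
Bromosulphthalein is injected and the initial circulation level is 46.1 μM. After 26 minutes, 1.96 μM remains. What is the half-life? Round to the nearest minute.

6 minutes

A/A₀ = 1.96/46.1 ≈ 0.042516.
n = log₂(23.52) ≈ 4.5558 half-lives elapsed in 26 minutes.
t½ = 26/4.5558 ≈ 5.707 minutes.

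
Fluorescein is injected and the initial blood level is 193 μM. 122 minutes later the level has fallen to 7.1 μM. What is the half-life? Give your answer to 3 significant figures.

25.6 minutes

A/A₀ = 7.1/193 ≈ 0.036788.
n = log₂(27.183) ≈ 4.7646 half-lives elapsed in 122 minutes.
t½ = 122/4.7646 ≈ 25.605 minutes.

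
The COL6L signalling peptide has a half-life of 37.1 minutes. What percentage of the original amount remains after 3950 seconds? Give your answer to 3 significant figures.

29.2%

3950 seconds = 65.8333 minutes.
n = 65.8333/37.1 ≈ 1.7745 half-lives.
Fraction remaining = (1/2)^1.7745 ≈ 0.2923, i.e. 29.23%.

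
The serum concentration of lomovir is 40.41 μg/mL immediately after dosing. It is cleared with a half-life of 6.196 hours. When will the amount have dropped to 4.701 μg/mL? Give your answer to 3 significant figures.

19.2 hours

Fraction remaining = 4.701/40.41 ≈ 0.11633.
n = log₂(40.41/4.701) = ln(8.596)/ln 2 ≈ 3.1037 half-lives.
t = n × t½ = 3.1037 × 6.196 ≈ 19.23 hours.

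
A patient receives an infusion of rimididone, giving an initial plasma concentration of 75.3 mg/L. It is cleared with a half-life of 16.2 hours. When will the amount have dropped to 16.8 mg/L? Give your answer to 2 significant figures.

35 hours

Fraction remaining = 16.8/75.3 ≈ 0.22311.
n = log₂(75.3/16.8) = ln(4.4821)/ln 2 ≈ 2.1642 half-lives.
t = n × t½ = 2.1642 × 16.2 ≈ 35.06 hours.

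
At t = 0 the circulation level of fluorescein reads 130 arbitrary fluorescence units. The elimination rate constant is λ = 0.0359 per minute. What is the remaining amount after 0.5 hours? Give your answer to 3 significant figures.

t½ = ln 2 / λ = 0.69315 / 0.0359 ≈ 19.308 minutes.
Convert the elapsed time: 0.5 hours = 30 minutes.
Number of half-lives: n = 30/19.308 ≈ 1.5538.
Remaining = 130 × (1/2)^1.5538 = 130 × 0.34062 ≈ 44.28 arbitrary fluorescence units.

44.3 arbitrary fluorescence units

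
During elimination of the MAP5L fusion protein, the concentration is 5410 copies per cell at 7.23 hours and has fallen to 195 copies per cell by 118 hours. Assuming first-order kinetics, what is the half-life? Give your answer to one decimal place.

23.1 hours

Over Δt = 118 − 7.23 = 110.77 hours, the level fell by a factor of 5410/195 ≈ 27.744.
n = log₂(27.744) ≈ 4.7941 half-lives, so t½ = 110.77/4.7941 ≈ 23.106 hours.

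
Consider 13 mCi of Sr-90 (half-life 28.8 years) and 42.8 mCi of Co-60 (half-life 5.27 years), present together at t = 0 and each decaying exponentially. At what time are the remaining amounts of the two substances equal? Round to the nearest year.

Set 13·(1/2)^(t/28.8) = 42.8·(1/2)^(t/5.27).
Taking log₂: log₂(13/42.8) = t·(1/28.8 − 1/5.27).
log₂(0.30374) = -1.7191; 1/28.8 − 1/5.27 = -0.15503.
t = -1.7191 / -0.15503 ≈ 11.089 years.

11 years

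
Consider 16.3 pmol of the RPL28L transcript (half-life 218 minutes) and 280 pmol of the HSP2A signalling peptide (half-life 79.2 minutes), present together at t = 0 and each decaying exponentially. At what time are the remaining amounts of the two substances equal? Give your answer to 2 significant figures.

510 minutes

Set 16.3·(1/2)^(t/218) = 280·(1/2)^(t/79.2).
Taking log₂: log₂(16.3/280) = t·(1/218 − 1/79.2).
log₂(0.058214) = -4.1025; 1/218 − 1/79.2 = -0.0080391.
t = -4.1025 / -0.0080391 ≈ 510.32 minutes.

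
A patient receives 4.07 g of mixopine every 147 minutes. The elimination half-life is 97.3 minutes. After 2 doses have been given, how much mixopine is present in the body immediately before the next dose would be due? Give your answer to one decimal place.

The 2 doses were given 294, 147 minutes ago.
Total = 4.07·(1/2)^(294/97.3) + 4.07·(1/2)^(147/97.3)
      = 0.5012 + 1.4282 ≈ 1.9294 g.

1.9 g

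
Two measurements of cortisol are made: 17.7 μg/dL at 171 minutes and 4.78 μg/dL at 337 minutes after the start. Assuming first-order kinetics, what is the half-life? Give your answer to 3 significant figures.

Over Δt = 337 − 171 = 166 minutes, the level fell by a factor of 17.7/4.78 ≈ 3.7029.
n = log₂(3.7029) ≈ 1.8887 half-lives, so t½ = 166/1.8887 ≈ 87.893 minutes.

87.9 minutes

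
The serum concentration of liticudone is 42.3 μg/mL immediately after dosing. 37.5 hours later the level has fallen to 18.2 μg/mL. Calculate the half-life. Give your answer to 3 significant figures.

30.8 hours

A/A₀ = 18.2/42.3 ≈ 0.43026.
n = log₂(2.3242) ≈ 1.2167 half-lives elapsed in 37.5 hours.
t½ = 37.5/1.2167 ≈ 30.821 hours.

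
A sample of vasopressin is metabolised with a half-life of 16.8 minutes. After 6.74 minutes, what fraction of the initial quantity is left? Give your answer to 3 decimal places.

0.757

n = 6.74/16.8 ≈ 0.40119 half-lives.
Fraction remaining = (1/2)^0.40119 ≈ 0.75723.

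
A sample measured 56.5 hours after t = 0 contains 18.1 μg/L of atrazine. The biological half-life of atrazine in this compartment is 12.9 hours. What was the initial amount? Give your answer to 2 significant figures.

380 μg/L

Number of half-lives elapsed: n = 56.5/12.9 ≈ 4.3798.
A₀ = A × 2^n = 18.1 × 2^4.3798 = 18.1 × 20.819 ≈ 376.83 μg/L.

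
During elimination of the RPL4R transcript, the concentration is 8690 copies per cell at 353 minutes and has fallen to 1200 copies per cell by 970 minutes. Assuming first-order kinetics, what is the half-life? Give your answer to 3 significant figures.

Over Δt = 970 − 353 = 617 minutes, the level fell by a factor of 8690/1200 ≈ 7.2417.
n = log₂(7.2417) ≈ 2.8563 half-lives, so t½ = 617/2.8563 ≈ 216.01 minutes.

216 minutes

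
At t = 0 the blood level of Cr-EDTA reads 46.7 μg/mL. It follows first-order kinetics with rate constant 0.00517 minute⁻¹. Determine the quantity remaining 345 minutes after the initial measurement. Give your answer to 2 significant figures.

t½ = ln 2 / k = 0.69315 / 0.00517 ≈ 134.07 minutes.
Number of half-lives: n = 345/134.07 ≈ 2.5733.
Remaining = 46.7 × (1/2)^2.5733 = 46.7 × 0.16802 ≈ 7.8467 μg/mL.

7.8 μg/mL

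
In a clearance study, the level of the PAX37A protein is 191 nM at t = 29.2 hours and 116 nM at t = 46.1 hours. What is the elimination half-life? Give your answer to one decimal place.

23.5 hours

Over Δt = 46.1 − 29.2 = 16.9 hours, the level fell by a factor of 191/116 ≈ 1.6466.
n = log₂(1.6466) ≈ 0.71945 half-lives, so t½ = 16.9/0.71945 ≈ 23.49 hours.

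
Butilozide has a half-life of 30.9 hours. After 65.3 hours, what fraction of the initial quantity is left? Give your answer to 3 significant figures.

n = 65.3/30.9 ≈ 2.1133 half-lives.
Fraction remaining = (1/2)^2.1133 ≈ 0.23112.

0.231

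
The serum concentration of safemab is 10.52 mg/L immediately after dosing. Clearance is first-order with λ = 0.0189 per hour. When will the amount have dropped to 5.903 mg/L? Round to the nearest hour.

t½ = ln 2 / λ = 0.69315 / 0.0189 ≈ 36.674 hours.
Fraction remaining = 5.903/10.52 ≈ 0.56112.
n = log₂(10.52/5.903) = ln(1.7821)/ln 2 ≈ 0.83361 half-lives.
t = n × t½ = 0.83361 × 36.674 ≈ 30.572 hours.

31 hours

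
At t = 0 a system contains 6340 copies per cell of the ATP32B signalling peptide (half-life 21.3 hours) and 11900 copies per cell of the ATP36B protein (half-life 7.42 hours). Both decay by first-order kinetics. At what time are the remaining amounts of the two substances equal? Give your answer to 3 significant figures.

10.3 hours

Set 6340·(1/2)^(t/21.3) = 11900·(1/2)^(t/7.42).
Taking log₂: log₂(6340/11900) = t·(1/21.3 − 1/7.42).
log₂(0.53277) = -0.90841; 1/21.3 − 1/7.42 = -0.087823.
t = -0.90841 / -0.087823 ≈ 10.344 hours.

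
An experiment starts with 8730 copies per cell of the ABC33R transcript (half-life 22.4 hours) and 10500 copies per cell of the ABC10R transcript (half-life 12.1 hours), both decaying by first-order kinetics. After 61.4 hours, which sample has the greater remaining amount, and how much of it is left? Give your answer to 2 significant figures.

ABC33R transcript, 1300 copies per cell

ABC33R transcript: 8730 × (1/2)^2.7411 ≈ 1305.8 copies per cell.
ABC10R transcript: 10500 × (1/2)^5.0744 ≈ 311.64 copies per cell.
ABC33R transcript has more remaining, at ≈ 1305.8 copies per cell.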